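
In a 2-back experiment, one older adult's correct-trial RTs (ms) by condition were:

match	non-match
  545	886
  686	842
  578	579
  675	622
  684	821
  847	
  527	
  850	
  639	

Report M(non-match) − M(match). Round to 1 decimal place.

79.9 ms

M(match) = 6031/9 = 670.111
M(non-match) = 3750/5 = 750.000
Difference = 750.000 − 670.111 = 79.889 ms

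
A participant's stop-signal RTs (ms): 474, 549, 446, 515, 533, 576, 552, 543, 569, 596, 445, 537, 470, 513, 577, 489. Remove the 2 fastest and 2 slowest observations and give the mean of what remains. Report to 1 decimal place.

Sorted: 445, 446, 470, 474, 489, 513, 515, 533, 537, 543, 549, 552, 569, 576, 577, 596
Drop lowest 2 (445, 446) and highest 2 (577, 596)
Remaining (n=12): Σ = 6320, mean = 6320/12 = 526.667

526.7 ms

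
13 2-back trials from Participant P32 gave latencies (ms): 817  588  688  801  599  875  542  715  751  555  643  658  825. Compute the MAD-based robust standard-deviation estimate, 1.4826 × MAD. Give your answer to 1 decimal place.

Sorted: 542, 555, 588, 599, 643, 658, 688, 715, 751, 801, 817, 825, 875 → median = 688
|x − 688| sorted: 0, 27, 30, 45, 63, 89, 100, 113, 129, 133, 137, 146, 187 → MAD = 100
Robust SD ≈ 1.4826 × 100 = 148.260

148.3 ms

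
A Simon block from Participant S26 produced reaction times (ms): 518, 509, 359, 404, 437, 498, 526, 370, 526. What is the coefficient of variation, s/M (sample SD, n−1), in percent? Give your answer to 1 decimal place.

14.9%

n = 9, Σ = 4147, M = 460.7778
Σ(x−M)² = 37881.556; s = √(37881.556/8) = 68.8127
CV = 68.8127 / 460.7778 = 0.14934 = 14.934%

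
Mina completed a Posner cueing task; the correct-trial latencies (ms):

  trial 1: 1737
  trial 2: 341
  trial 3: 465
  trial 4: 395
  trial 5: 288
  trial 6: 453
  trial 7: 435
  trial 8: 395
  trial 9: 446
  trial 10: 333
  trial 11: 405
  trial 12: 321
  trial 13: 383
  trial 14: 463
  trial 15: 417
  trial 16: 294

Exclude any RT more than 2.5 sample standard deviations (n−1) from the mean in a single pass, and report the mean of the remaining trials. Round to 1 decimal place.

388.9 ms

n = 16, ΣRT = 7571, M = 473.188
Σ(x−M)² = 1754854.44; s = √(1754854.44/15) = 342.038
Cutoffs: 473.188 ± 2.5·342.038 → [-381.9, 1328.3]
Outside: 1737 → excluded.
Retained (n=15): Σ = 5834, mean = 5834/15 = 388.933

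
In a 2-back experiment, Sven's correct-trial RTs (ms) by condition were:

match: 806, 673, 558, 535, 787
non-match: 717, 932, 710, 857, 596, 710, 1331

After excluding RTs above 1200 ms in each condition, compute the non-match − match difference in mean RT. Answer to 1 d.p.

non-match: exclude 1331
M(match) = 3359/5 = 671.800
M(non-match) = 4522/6 = 753.667
Difference = 753.667 − 671.800 = 81.867 ms

81.9 ms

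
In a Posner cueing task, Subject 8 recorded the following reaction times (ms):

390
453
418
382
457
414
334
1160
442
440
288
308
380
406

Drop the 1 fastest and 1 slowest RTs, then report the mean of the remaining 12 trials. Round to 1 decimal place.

402.0 ms

Sorted: 288, 308, 334, 380, 382, 390, 406, 414, 418, 440, 442, 453, 457, 1160
Drop lowest 1 (288) and highest 1 (1160)
Remaining (n=12): Σ = 4824, mean = 4824/12 = 402.000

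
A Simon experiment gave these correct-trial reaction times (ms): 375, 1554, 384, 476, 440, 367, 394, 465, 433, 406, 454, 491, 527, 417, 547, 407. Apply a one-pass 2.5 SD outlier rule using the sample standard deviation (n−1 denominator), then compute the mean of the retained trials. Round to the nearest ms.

n = 16, ΣRT = 8137, M = 508.562
Σ(x−M)² = 1207147.94; s = √(1207147.94/15) = 283.684
Cutoffs: 508.562 ± 2.5·283.684 → [-200.6, 1217.8]
Outside: 1554 → excluded.
Retained (n=15): Σ = 6583, mean = 6583/15 = 438.867

439 ms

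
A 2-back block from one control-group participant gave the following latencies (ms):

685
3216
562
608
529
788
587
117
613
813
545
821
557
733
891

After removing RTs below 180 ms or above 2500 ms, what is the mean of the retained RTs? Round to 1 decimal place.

671.7 ms

Excluded: 117, 3216
Retained (n=13): Σ = 8732
Mean = 8732/13 = 671.6923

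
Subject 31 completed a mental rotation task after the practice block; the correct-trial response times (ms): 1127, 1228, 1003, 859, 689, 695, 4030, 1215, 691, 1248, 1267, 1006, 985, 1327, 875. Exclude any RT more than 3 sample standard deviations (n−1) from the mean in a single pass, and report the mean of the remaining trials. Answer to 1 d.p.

1015.4 ms

n = 15, ΣRT = 18245, M = 1216.333
Σ(x−M)² = 9153961.33; s = √(9153961.33/14) = 808.613
Cutoffs: 1216.333 ± 3·808.613 → [-1209.5, 3642.2]
Outside: 4030 → excluded.
Retained (n=14): Σ = 14215, mean = 14215/14 = 1015.357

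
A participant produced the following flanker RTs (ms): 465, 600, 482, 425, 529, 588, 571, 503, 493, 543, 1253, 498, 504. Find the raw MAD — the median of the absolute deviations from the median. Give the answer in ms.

39 ms

Sorted: 425, 465, 482, 493, 498, 503, 504, 529, 543, 571, 588, 600, 1253 → median = 504
|x − 504|: 39, 96, 22, 79, 25, 84, 67, 1, 11, 39, 749, 6, 0
Sorted deviations: 0, 1, 6, 11, 22, 25, 39, 39, 67, 79, 84, 96, 749 → MAD = 39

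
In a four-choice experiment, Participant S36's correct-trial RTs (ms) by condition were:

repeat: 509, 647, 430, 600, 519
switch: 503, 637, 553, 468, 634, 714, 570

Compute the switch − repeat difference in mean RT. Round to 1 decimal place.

M(repeat) = 2705/5 = 541.000
M(switch) = 4079/7 = 582.714
Difference = 582.714 − 541.000 = 41.714 ms

41.7 ms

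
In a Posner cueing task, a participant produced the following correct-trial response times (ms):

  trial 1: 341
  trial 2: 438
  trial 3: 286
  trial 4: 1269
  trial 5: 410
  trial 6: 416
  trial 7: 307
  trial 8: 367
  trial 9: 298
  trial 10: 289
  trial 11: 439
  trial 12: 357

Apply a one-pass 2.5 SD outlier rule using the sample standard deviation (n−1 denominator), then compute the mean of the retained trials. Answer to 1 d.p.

n = 12, ΣRT = 5217, M = 434.750
Σ(x−M)² = 794780.25; s = √(794780.25/11) = 268.799
Cutoffs: 434.750 ± 2.5·268.799 → [-237.2, 1106.7]
Outside: 1269 → excluded.
Retained (n=11): Σ = 3948, mean = 3948/11 = 358.909

358.9 ms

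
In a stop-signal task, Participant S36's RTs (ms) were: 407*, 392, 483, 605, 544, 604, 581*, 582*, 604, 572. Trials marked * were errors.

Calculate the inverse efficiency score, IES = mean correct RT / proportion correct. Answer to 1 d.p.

Correct trials (n=7): 392, 483, 605, 544, 604, 604, 572
Mean correct RT = 3804/7 = 543.4286 ms
Proportion correct = 7/10
IES = 543.4286 / (7/10) = 776.327 ms

776.3 ms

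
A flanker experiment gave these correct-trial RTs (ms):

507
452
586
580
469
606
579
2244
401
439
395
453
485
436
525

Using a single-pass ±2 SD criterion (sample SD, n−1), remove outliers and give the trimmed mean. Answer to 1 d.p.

n = 15, ΣRT = 9157, M = 610.467
Σ(x−M)² = 2924781.73; s = √(2924781.73/14) = 457.070
Cutoffs: 610.467 ± 2·457.070 → [-303.7, 1524.6]
Outside: 2244 → excluded.
Retained (n=14): Σ = 6913, mean = 6913/14 = 493.786

493.8 ms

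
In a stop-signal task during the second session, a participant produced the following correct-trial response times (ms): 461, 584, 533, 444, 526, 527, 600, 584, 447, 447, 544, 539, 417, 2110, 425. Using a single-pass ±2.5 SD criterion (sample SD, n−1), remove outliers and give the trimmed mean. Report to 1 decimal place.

505.6 ms

n = 15, ΣRT = 9188, M = 612.533
Σ(x−M)² = 2454995.73; s = √(2454995.73/14) = 418.756
Cutoffs: 612.533 ± 2.5·418.756 → [-434.4, 1659.4]
Outside: 2110 → excluded.
Retained (n=14): Σ = 7078, mean = 7078/14 = 505.571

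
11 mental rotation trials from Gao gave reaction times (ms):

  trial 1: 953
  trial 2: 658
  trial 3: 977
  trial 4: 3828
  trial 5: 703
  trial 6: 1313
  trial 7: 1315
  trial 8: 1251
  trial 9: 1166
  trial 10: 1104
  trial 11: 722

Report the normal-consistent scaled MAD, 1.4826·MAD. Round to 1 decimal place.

309.9 ms

Sorted: 658, 703, 722, 953, 977, 1104, 1166, 1251, 1313, 1315, 3828 → median = 1104
|x − 1104| sorted: 0, 62, 127, 147, 151, 209, 211, 382, 401, 446, 2724 → MAD = 209
Robust SD ≈ 1.4826 × 209 = 309.863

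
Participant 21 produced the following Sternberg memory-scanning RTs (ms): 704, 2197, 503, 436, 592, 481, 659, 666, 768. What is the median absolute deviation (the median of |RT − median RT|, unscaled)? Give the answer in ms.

109 ms

Sorted: 436, 481, 503, 592, 659, 666, 704, 768, 2197 → median = 659
|x − 659|: 45, 1538, 156, 223, 67, 178, 0, 7, 109
Sorted deviations: 0, 7, 45, 67, 109, 156, 178, 223, 1538 → MAD = 109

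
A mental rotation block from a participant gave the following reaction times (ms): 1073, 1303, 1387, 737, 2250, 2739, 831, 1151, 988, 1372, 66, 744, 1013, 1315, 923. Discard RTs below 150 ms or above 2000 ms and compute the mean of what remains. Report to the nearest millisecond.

1070 ms

Excluded: 66, 2250, 2739
Retained (n=12): Σ = 12837
Mean = 12837/12 = 1069.7500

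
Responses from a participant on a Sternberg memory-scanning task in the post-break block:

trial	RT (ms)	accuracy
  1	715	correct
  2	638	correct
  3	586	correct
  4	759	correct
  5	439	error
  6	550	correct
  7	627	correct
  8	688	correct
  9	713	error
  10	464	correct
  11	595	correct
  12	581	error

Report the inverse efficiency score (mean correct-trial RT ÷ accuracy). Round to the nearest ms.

Correct trials (n=9): 715, 638, 586, 759, 550, 627, 688, 464, 595
Mean correct RT = 5622/9 = 624.6667 ms
Proportion correct = 9/12
IES = 624.6667 / (9/12) = 832.889 ms

833 ms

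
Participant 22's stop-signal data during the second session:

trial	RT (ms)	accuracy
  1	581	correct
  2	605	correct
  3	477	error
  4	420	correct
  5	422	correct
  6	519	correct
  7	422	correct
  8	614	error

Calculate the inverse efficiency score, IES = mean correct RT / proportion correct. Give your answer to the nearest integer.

Correct trials (n=6): 581, 605, 420, 422, 519, 422
Mean correct RT = 2969/6 = 494.8333 ms
Proportion correct = 6/8
IES = 494.8333 / (6/8) = 659.778 ms

660 ms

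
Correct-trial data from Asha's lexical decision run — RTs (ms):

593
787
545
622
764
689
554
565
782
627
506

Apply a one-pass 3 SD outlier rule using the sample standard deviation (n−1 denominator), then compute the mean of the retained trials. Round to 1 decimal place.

639.5 ms

n = 11, ΣRT = 7034, M = 639.455
Σ(x−M)² = 102250.73; s = √(102250.73/10) = 101.119
Cutoffs: 639.455 ± 3·101.119 → [336.1, 942.8]
No RTs fall outside the cutoffs; all 11 retained. Mean = 7034/11 = 639.455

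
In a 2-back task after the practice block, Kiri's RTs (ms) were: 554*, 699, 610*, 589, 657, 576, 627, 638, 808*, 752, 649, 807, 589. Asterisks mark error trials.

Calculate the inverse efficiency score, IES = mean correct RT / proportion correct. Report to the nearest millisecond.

856 ms

Correct trials (n=10): 699, 589, 657, 576, 627, 638, 752, 649, 807, 589
Mean correct RT = 6583/10 = 658.3000 ms
Proportion correct = 10/13
IES = 658.3000 / (10/13) = 855.790 ms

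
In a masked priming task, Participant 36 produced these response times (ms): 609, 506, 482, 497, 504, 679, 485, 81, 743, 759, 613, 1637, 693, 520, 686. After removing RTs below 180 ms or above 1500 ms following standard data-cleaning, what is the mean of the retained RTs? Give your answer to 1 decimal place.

Excluded: 81, 1637
Retained (n=13): Σ = 7776
Mean = 7776/13 = 598.1538

598.2 ms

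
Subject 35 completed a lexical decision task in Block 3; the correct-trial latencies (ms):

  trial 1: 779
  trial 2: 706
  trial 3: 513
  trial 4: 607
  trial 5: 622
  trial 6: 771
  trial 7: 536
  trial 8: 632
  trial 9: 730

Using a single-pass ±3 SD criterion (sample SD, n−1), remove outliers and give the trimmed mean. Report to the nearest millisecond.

655 ms

n = 9, ΣRT = 5896, M = 655.111
Σ(x−M)² = 75304.89; s = √(75304.89/8) = 97.021
Cutoffs: 655.111 ± 3·97.021 → [364.0, 946.2]
No RTs fall outside the cutoffs; all 9 retained. Mean = 5896/9 = 655.111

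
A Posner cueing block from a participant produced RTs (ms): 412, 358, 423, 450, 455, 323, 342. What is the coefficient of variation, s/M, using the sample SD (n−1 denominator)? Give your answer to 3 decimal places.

0.135

n = 7, Σ = 2763, M = 394.7143
Σ(x−M)² = 17059.429; s = √(17059.429/6) = 53.3220
CV = 53.3220 / 394.7143 = 0.13509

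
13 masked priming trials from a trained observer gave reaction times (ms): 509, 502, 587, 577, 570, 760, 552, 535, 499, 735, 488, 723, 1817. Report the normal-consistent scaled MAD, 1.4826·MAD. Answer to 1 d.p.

100.8 ms

Sorted: 488, 499, 502, 509, 535, 552, 570, 577, 587, 723, 735, 760, 1817 → median = 570
|x − 570| sorted: 0, 7, 17, 18, 35, 61, 68, 71, 82, 153, 165, 190, 1247 → MAD = 68
Robust SD ≈ 1.4826 × 68 = 100.817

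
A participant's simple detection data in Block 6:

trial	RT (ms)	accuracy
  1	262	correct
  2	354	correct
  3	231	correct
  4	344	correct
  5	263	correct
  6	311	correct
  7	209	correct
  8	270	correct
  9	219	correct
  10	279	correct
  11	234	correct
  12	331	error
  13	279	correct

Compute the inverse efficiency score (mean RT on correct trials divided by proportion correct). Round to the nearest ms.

Correct trials (n=12): 262, 354, 231, 344, 263, 311, 209, 270, 219, 279, 234, 279
Mean correct RT = 3255/12 = 271.2500 ms
Proportion correct = 12/13
IES = 271.2500 / (12/13) = 293.854 ms

294 ms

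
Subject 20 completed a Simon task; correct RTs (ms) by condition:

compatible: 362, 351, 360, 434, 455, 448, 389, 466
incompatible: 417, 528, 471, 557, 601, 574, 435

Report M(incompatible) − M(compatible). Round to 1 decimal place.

M(compatible) = 3265/8 = 408.125
M(incompatible) = 3583/7 = 511.857
Difference = 511.857 − 408.125 = 103.732 ms

103.7 ms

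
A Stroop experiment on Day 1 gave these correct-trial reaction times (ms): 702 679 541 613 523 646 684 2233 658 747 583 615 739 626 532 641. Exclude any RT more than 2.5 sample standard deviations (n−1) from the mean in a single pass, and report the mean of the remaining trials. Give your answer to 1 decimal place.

n = 16, ΣRT = 11762, M = 735.125
Σ(x−M)² = 2461733.75; s = √(2461733.75/15) = 405.112
Cutoffs: 735.125 ± 2.5·405.112 → [-277.7, 1747.9]
Outside: 2233 → excluded.
Retained (n=15): Σ = 9529, mean = 9529/15 = 635.267

635.3 ms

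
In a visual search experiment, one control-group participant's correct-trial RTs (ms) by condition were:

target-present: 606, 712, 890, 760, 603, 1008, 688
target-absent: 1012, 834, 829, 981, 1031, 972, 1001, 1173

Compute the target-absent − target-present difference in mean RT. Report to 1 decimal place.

M(target-present) = 5267/7 = 752.429
M(target-absent) = 7833/8 = 979.125
Difference = 979.125 − 752.429 = 226.696 ms

226.7 ms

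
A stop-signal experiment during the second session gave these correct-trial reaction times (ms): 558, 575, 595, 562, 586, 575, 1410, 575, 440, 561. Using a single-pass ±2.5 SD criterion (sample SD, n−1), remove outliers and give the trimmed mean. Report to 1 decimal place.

558.6 ms

n = 10, ΣRT = 6437, M = 643.700
Σ(x−M)² = 669428.10; s = √(669428.10/9) = 272.729
Cutoffs: 643.700 ± 2.5·272.729 → [-38.1, 1325.5]
Outside: 1410 → excluded.
Retained (n=9): Σ = 5027, mean = 5027/9 = 558.556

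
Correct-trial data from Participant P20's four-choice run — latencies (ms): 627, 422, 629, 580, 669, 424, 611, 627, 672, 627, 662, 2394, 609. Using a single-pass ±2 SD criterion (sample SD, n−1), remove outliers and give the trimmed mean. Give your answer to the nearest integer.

597 ms

n = 13, ΣRT = 9553, M = 734.846
Σ(x−M)² = 3062129.69; s = √(3062129.69/12) = 505.151
Cutoffs: 734.846 ± 2·505.151 → [-275.5, 1745.1]
Outside: 2394 → excluded.
Retained (n=12): Σ = 7159, mean = 7159/12 = 596.583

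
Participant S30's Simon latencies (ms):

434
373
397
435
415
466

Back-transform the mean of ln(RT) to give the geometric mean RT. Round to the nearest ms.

419 ms

ln(RT): 6.0730, 5.9216, 5.9839, 6.0753, 6.0283, 6.1442
Mean ln(RT) = 36.2264/6 = 6.03773
Geometric mean = exp(6.03773) = 418.94 ms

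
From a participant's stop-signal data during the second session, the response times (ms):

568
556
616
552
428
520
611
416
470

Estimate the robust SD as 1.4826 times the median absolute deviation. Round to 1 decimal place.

Sorted: 416, 428, 470, 520, 552, 556, 568, 611, 616 → median = 552
|x − 552| sorted: 0, 4, 16, 32, 59, 64, 82, 124, 136 → MAD = 59
Robust SD ≈ 1.4826 × 59 = 87.473

87.5 ms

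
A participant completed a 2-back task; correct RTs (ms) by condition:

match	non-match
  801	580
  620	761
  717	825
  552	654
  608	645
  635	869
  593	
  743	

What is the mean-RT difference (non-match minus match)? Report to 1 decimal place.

63.7 ms

M(match) = 5269/8 = 658.625
M(non-match) = 4334/6 = 722.333
Difference = 722.333 − 658.625 = 63.708 ms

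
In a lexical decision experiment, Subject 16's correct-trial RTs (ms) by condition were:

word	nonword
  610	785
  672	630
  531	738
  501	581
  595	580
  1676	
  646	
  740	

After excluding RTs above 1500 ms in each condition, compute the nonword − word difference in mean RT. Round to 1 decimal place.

49.2 ms

word: exclude 1676
M(word) = 4295/7 = 613.571
M(nonword) = 3314/5 = 662.800
Difference = 662.800 − 613.571 = 49.229 ms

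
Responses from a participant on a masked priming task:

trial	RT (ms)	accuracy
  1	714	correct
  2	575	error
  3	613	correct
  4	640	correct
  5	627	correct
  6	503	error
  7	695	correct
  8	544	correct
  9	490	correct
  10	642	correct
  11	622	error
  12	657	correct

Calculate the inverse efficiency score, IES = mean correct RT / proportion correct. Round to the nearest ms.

833 ms

Correct trials (n=9): 714, 613, 640, 627, 695, 544, 490, 642, 657
Mean correct RT = 5622/9 = 624.6667 ms
Proportion correct = 9/12
IES = 624.6667 / (9/12) = 832.889 ms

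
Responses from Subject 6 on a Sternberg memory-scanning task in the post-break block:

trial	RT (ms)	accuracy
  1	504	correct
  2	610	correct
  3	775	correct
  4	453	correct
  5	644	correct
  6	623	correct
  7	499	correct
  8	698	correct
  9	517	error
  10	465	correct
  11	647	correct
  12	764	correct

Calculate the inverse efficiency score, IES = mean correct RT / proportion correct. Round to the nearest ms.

663 ms

Correct trials (n=11): 504, 610, 775, 453, 644, 623, 499, 698, 465, 647, 764
Mean correct RT = 6682/11 = 607.4545 ms
Proportion correct = 11/12
IES = 607.4545 / (11/12) = 662.678 ms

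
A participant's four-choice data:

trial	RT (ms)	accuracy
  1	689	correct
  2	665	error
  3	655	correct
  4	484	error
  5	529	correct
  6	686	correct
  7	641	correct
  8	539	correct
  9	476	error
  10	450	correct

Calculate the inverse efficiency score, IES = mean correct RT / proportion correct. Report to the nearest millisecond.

855 ms

Correct trials (n=7): 689, 655, 529, 686, 641, 539, 450
Mean correct RT = 4189/7 = 598.4286 ms
Proportion correct = 7/10
IES = 598.4286 / (7/10) = 854.898 ms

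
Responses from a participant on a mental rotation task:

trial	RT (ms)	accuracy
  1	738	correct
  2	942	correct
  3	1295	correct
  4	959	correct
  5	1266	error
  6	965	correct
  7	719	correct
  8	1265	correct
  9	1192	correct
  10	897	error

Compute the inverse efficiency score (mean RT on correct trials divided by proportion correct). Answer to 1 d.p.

1261.7 ms

Correct trials (n=8): 738, 942, 1295, 959, 965, 719, 1265, 1192
Mean correct RT = 8075/8 = 1009.3750 ms
Proportion correct = 8/10
IES = 1009.3750 / (8/10) = 1261.719 ms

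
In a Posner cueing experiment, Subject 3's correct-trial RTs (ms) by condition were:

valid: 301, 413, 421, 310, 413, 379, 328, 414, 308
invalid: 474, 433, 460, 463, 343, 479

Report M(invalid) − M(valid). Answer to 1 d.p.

M(valid) = 3287/9 = 365.222
M(invalid) = 2652/6 = 442.000
Difference = 442.000 − 365.222 = 76.778 ms

76.8 ms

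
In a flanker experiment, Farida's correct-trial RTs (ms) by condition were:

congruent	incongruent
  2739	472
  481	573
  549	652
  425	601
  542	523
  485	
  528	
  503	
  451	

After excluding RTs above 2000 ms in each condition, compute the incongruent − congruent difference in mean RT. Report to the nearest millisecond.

congruent: exclude 2739
M(congruent) = 3964/8 = 495.500
M(incongruent) = 2821/5 = 564.200
Difference = 564.200 − 495.500 = 68.700 ms

69 ms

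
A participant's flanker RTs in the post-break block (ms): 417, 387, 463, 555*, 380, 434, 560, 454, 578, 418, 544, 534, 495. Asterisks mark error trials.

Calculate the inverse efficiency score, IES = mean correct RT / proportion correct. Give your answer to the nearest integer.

511 ms

Correct trials (n=12): 417, 387, 463, 380, 434, 560, 454, 578, 418, 544, 534, 495
Mean correct RT = 5664/12 = 472.0000 ms
Proportion correct = 12/13
IES = 472.0000 / (12/13) = 511.333 ms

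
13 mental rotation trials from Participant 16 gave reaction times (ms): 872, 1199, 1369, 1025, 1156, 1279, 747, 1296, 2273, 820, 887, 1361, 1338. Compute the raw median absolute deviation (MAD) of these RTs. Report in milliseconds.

Sorted: 747, 820, 872, 887, 1025, 1156, 1199, 1279, 1296, 1338, 1361, 1369, 2273 → median = 1199
|x − 1199|: 327, 0, 170, 174, 43, 80, 452, 97, 1074, 379, 312, 162, 139
Sorted deviations: 0, 43, 80, 97, 139, 162, 170, 174, 312, 327, 379, 452, 1074 → MAD = 170

170 ms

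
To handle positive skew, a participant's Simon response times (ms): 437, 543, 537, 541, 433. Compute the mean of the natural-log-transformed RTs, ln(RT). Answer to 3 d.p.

6.205

ln(RT): 6.0799, 6.2971, 6.2860, 6.2934, 6.0707
Σ ln(RT) = 31.0272
Mean = 31.0272/5 = 6.20544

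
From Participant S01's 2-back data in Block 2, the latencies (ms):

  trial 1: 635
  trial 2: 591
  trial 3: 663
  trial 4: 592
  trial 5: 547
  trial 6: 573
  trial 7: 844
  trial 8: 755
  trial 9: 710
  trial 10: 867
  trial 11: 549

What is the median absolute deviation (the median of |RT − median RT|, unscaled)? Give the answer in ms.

75 ms

Sorted: 547, 549, 573, 591, 592, 635, 663, 710, 755, 844, 867 → median = 635
|x − 635|: 0, 44, 28, 43, 88, 62, 209, 120, 75, 232, 86
Sorted deviations: 0, 28, 43, 44, 62, 75, 86, 88, 120, 209, 232 → MAD = 75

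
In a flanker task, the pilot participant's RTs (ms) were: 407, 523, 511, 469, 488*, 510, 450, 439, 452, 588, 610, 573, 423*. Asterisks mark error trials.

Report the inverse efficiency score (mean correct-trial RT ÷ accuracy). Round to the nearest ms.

594 ms

Correct trials (n=11): 407, 523, 511, 469, 510, 450, 439, 452, 588, 610, 573
Mean correct RT = 5532/11 = 502.9091 ms
Proportion correct = 11/13
IES = 502.9091 / (11/13) = 594.347 ms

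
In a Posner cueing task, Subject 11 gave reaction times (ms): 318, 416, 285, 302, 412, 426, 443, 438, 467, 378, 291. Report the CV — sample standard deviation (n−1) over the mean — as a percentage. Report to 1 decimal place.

17.9%

n = 11, Σ = 4176, M = 379.6364
Σ(x−M)² = 46214.545; s = √(46214.545/10) = 67.9813
CV = 67.9813 / 379.6364 = 0.17907 = 17.907%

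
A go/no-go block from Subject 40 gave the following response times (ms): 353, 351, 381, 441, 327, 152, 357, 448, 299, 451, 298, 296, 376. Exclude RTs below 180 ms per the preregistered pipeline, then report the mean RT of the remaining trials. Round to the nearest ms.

365 ms

Excluded: 152
Retained (n=12): Σ = 4378
Mean = 4378/12 = 364.8333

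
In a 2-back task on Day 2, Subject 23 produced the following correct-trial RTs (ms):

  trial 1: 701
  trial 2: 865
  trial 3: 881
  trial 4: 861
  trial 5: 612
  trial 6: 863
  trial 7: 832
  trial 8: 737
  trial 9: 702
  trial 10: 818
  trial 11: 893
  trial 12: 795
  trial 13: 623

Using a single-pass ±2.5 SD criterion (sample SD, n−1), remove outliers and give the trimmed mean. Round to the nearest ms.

783 ms

n = 13, ΣRT = 10183, M = 783.308
Σ(x−M)² = 114922.77; s = √(114922.77/12) = 97.862
Cutoffs: 783.308 ± 2.5·97.862 → [538.7, 1028.0]
No RTs fall outside the cutoffs; all 13 retained. Mean = 10183/13 = 783.308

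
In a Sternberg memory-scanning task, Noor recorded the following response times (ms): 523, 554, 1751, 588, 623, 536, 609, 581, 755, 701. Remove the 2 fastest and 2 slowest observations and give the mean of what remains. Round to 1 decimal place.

Sorted: 523, 536, 554, 581, 588, 609, 623, 701, 755, 1751
Drop lowest 2 (523, 536) and highest 2 (755, 1751)
Remaining (n=6): Σ = 3656, mean = 3656/6 = 609.333

609.3 ms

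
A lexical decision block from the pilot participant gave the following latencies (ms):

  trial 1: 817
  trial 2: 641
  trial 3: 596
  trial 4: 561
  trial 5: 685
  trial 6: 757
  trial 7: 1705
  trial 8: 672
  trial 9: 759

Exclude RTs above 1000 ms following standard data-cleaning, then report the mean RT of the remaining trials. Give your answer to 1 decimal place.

Excluded: 1705
Retained (n=8): Σ = 5488
Mean = 5488/8 = 686.0000

686.0 ms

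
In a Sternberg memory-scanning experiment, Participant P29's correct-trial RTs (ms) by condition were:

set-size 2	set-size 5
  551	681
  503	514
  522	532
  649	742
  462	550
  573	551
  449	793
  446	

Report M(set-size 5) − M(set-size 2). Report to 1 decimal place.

103.9 ms

M(set-size 2) = 4155/8 = 519.375
M(set-size 5) = 4363/7 = 623.286
Difference = 623.286 − 519.375 = 103.911 ms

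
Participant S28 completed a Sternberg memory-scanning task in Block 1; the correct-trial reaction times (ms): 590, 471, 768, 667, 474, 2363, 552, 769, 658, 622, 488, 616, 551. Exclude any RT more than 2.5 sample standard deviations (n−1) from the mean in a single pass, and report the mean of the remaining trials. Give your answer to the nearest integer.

602 ms

n = 13, ΣRT = 9589, M = 737.615
Σ(x−M)² = 2977219.08; s = √(2977219.08/12) = 498.098
Cutoffs: 737.615 ± 2.5·498.098 → [-507.6, 1982.9]
Outside: 2363 → excluded.
Retained (n=12): Σ = 7226, mean = 7226/12 = 602.167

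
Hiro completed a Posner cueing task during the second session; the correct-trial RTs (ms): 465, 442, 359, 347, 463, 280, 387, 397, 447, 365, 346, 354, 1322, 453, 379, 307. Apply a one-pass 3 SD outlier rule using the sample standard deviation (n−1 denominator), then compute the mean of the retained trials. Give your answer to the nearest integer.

n = 16, ΣRT = 7113, M = 444.562
Σ(x−M)² = 867701.94; s = √(867701.94/15) = 240.514
Cutoffs: 444.562 ± 3·240.514 → [-277.0, 1166.1]
Outside: 1322 → excluded.
Retained (n=15): Σ = 5791, mean = 5791/15 = 386.067

386 ms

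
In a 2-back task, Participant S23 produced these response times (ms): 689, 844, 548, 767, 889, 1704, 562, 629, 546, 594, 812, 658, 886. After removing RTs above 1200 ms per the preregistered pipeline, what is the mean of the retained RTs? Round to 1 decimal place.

Excluded: 1704
Retained (n=12): Σ = 8424
Mean = 8424/12 = 702.0000

702.0 ms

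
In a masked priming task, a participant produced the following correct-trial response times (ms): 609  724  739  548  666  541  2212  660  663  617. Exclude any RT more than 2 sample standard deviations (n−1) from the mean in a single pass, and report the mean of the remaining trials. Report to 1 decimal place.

640.8 ms

n = 10, ΣRT = 7979, M = 797.900
Σ(x−M)² = 2260076.90; s = √(2260076.90/9) = 501.118
Cutoffs: 797.900 ± 2·501.118 → [-204.3, 1800.1]
Outside: 2212 → excluded.
Retained (n=9): Σ = 5767, mean = 5767/9 = 640.778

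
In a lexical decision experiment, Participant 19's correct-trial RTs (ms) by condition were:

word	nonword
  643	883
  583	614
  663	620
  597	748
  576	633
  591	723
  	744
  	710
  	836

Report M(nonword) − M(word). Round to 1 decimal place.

M(word) = 3653/6 = 608.833
M(nonword) = 6511/9 = 723.444
Difference = 723.444 − 608.833 = 114.611 ms

114.6 ms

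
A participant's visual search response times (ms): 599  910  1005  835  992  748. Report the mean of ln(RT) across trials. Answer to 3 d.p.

ln(RT): 6.3953, 6.8134, 6.9127, 6.7274, 6.8997, 6.6174
Σ ln(RT) = 40.3660
Mean = 40.3660/6 = 6.72767

6.728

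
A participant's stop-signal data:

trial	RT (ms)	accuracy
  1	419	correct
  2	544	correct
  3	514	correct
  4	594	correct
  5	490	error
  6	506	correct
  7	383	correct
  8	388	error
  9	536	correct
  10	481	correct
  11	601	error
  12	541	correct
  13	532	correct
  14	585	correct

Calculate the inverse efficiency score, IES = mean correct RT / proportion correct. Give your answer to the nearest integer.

Correct trials (n=11): 419, 544, 514, 594, 506, 383, 536, 481, 541, 532, 585
Mean correct RT = 5635/11 = 512.2727 ms
Proportion correct = 11/14
IES = 512.2727 / (11/14) = 651.983 ms

652 ms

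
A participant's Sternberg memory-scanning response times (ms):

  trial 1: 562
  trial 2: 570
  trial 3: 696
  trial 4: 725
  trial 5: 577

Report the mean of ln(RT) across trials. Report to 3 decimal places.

ln(RT): 6.3315, 6.3456, 6.5453, 6.5862, 6.3578
Σ ln(RT) = 32.1665
Mean = 32.1665/5 = 6.43330

6.433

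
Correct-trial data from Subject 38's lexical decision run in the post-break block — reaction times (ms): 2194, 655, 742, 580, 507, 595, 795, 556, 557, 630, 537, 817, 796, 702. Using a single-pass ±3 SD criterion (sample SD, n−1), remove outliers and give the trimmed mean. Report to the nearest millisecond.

n = 14, ΣRT = 10663, M = 761.643
Σ(x−M)² = 2349889.21; s = √(2349889.21/13) = 425.160
Cutoffs: 761.643 ± 3·425.160 → [-513.8, 2037.1]
Outside: 2194 → excluded.
Retained (n=13): Σ = 8469, mean = 8469/13 = 651.462

651 ms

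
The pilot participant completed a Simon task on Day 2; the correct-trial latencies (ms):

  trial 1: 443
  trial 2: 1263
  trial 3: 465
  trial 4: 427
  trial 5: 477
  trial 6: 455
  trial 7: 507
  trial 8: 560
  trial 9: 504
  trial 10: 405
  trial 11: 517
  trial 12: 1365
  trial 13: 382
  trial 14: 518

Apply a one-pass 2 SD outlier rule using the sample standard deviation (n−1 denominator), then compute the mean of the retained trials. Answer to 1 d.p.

n = 14, ΣRT = 8288, M = 592.000
Σ(x−M)² = 1251482.00; s = √(1251482.00/13) = 310.271
Cutoffs: 592.000 ± 2·310.271 → [-28.5, 1212.5]
Outside: 1263, 1365 → excluded.
Retained (n=12): Σ = 5660, mean = 5660/12 = 471.667

471.7 ms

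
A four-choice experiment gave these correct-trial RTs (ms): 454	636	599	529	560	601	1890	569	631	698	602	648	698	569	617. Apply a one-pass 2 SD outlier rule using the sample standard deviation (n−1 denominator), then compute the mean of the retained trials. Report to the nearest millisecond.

n = 15, ΣRT = 10301, M = 686.733
Σ(x−M)² = 1605202.93; s = √(1605202.93/14) = 338.611
Cutoffs: 686.733 ± 2·338.611 → [9.5, 1364.0]
Outside: 1890 → excluded.
Retained (n=14): Σ = 8411, mean = 8411/14 = 600.786

601 ms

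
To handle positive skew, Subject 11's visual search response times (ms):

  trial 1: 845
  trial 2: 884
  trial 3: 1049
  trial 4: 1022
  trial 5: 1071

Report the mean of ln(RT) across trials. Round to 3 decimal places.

6.877

ln(RT): 6.7393, 6.7845, 6.9556, 6.9295, 6.9763
Σ ln(RT) = 34.3853
Mean = 34.3853/5 = 6.87705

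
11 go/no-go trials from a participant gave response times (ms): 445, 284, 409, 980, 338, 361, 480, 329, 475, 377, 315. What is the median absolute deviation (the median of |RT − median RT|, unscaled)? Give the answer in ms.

62 ms

Sorted: 284, 315, 329, 338, 361, 377, 409, 445, 475, 480, 980 → median = 377
|x − 377|: 68, 93, 32, 603, 39, 16, 103, 48, 98, 0, 62
Sorted deviations: 0, 16, 32, 39, 48, 62, 68, 93, 98, 103, 603 → MAD = 62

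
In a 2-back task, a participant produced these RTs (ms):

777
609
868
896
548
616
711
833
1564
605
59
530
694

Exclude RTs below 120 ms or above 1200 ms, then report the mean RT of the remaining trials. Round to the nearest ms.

699 ms

Excluded: 59, 1564
Retained (n=11): Σ = 7687
Mean = 7687/11 = 698.8182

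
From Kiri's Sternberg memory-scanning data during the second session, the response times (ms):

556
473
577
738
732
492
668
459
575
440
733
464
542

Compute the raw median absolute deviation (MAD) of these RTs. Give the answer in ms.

Sorted: 440, 459, 464, 473, 492, 542, 556, 575, 577, 668, 732, 733, 738 → median = 556
|x − 556|: 0, 83, 21, 182, 176, 64, 112, 97, 19, 116, 177, 92, 14
Sorted deviations: 0, 14, 19, 21, 64, 83, 92, 97, 112, 116, 176, 177, 182 → MAD = 92

92 ms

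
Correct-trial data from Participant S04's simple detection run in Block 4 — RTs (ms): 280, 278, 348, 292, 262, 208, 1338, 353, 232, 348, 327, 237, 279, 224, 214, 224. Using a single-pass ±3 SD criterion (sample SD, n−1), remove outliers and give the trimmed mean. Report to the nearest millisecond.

n = 16, ΣRT = 5444, M = 340.250
Σ(x−M)² = 1098507.00; s = √(1098507.00/15) = 270.617
Cutoffs: 340.250 ± 3·270.617 → [-471.6, 1152.1]
Outside: 1338 → excluded.
Retained (n=15): Σ = 4106, mean = 4106/15 = 273.733

274 ms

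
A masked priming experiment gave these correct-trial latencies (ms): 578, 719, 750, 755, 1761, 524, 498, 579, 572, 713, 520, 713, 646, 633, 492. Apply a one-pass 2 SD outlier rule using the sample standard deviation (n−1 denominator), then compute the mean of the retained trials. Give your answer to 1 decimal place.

620.9 ms

n = 15, ΣRT = 10453, M = 696.867
Σ(x−M)² = 1332555.73; s = √(1332555.73/14) = 308.517
Cutoffs: 696.867 ± 2·308.517 → [79.8, 1313.9]
Outside: 1761 → excluded.
Retained (n=14): Σ = 8692, mean = 8692/14 = 620.857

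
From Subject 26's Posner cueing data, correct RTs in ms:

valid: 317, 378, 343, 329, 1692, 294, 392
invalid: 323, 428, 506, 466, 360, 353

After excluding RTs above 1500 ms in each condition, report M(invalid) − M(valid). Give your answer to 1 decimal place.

valid: exclude 1692
M(valid) = 2053/6 = 342.167
M(invalid) = 2436/6 = 406.000
Difference = 406.000 − 342.167 = 63.833 ms

63.8 ms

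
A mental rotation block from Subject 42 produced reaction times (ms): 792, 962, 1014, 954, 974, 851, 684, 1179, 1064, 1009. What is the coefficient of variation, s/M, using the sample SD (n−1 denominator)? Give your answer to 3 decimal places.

n = 10, Σ = 9483, M = 948.3000
Σ(x−M)² = 179242.100; s = √(179242.100/9) = 141.1233
CV = 141.1233 / 948.3000 = 0.14882

0.149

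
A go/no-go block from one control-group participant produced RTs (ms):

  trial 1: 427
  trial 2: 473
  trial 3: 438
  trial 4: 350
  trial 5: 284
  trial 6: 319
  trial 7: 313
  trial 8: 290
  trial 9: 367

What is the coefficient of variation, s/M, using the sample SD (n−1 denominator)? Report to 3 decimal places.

0.190

n = 9, Σ = 3261, M = 362.3333
Σ(x−M)² = 38008.000; s = √(38008.000/8) = 68.9275
CV = 68.9275 / 362.3333 = 0.19023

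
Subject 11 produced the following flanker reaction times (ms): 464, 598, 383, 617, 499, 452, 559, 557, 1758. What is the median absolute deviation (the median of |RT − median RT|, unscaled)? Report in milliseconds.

60 ms

Sorted: 383, 452, 464, 499, 557, 559, 598, 617, 1758 → median = 557
|x − 557|: 93, 41, 174, 60, 58, 105, 2, 0, 1201
Sorted deviations: 0, 2, 41, 58, 60, 93, 105, 174, 1201 → MAD = 60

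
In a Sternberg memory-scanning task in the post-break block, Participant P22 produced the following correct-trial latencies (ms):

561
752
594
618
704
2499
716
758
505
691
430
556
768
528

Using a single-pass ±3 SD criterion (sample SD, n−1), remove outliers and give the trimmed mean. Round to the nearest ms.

629 ms

n = 14, ΣRT = 10680, M = 762.857
Σ(x−M)² = 3390657.71; s = √(3390657.71/13) = 510.705
Cutoffs: 762.857 ± 3·510.705 → [-769.3, 2295.0]
Outside: 2499 → excluded.
Retained (n=13): Σ = 8181, mean = 8181/13 = 629.308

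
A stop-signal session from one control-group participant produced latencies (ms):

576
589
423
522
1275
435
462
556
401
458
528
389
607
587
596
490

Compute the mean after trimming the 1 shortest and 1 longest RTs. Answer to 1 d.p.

Sorted: 389, 401, 423, 435, 458, 462, 490, 522, 528, 556, 576, 587, 589, 596, 607, 1275
Drop lowest 1 (389) and highest 1 (1275)
Remaining (n=14): Σ = 7230, mean = 7230/14 = 516.429

516.4 ms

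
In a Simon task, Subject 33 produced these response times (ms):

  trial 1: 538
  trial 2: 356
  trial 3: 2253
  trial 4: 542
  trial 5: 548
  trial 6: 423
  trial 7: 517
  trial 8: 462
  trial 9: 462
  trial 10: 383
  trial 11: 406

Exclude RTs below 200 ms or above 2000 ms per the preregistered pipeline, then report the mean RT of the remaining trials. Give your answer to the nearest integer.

464 ms

Excluded: 2253
Retained (n=10): Σ = 4637
Mean = 4637/10 = 463.7000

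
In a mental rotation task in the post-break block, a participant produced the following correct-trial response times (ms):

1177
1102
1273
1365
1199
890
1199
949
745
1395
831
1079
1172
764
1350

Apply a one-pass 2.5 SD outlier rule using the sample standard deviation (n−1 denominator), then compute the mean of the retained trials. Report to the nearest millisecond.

1099 ms

n = 15, ΣRT = 16490, M = 1099.333
Σ(x−M)² = 659015.33; s = √(659015.33/14) = 216.962
Cutoffs: 1099.333 ± 2.5·216.962 → [556.9, 1641.7]
No RTs fall outside the cutoffs; all 15 retained. Mean = 16490/15 = 1099.333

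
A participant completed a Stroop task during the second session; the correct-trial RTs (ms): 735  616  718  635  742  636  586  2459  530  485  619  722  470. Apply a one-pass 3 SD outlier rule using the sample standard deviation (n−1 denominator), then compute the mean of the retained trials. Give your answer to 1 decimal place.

624.5 ms

n = 13, ΣRT = 9953, M = 765.615
Σ(x−M)² = 3204867.08; s = √(3204867.08/12) = 516.790
Cutoffs: 765.615 ± 3·516.790 → [-784.8, 2316.0]
Outside: 2459 → excluded.
Retained (n=12): Σ = 7494, mean = 7494/12 = 624.500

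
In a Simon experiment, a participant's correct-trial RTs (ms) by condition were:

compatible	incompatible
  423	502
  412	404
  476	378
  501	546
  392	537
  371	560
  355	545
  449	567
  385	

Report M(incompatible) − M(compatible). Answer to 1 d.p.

M(compatible) = 3764/9 = 418.222
M(incompatible) = 4039/8 = 504.875
Difference = 504.875 − 418.222 = 86.653 ms

86.7 ms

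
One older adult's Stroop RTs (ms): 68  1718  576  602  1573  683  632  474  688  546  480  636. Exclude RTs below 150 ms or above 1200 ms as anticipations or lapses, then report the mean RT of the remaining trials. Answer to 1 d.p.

590.8 ms

Excluded: 68, 1573, 1718
Retained (n=9): Σ = 5317
Mean = 5317/9 = 590.7778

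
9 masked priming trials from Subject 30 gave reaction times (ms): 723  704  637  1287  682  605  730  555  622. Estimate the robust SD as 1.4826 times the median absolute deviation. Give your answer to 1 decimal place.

Sorted: 555, 605, 622, 637, 682, 704, 723, 730, 1287 → median = 682
|x − 682| sorted: 0, 22, 41, 45, 48, 60, 77, 127, 605 → MAD = 48
Robust SD ≈ 1.4826 × 48 = 71.165

71.2 ms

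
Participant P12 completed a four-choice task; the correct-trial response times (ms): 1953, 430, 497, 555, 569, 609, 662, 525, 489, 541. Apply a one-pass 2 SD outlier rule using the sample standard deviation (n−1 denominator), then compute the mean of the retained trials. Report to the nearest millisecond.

542 ms

n = 10, ΣRT = 6830, M = 683.000
Σ(x−M)² = 1829566.00; s = √(1829566.00/9) = 450.872
Cutoffs: 683.000 ± 2·450.872 → [-218.7, 1584.7]
Outside: 1953 → excluded.
Retained (n=9): Σ = 4877, mean = 4877/9 = 541.889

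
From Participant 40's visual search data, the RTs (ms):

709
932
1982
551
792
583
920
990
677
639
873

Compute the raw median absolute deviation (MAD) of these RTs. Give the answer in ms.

Sorted: 551, 583, 639, 677, 709, 792, 873, 920, 932, 990, 1982 → median = 792
|x − 792|: 83, 140, 1190, 241, 0, 209, 128, 198, 115, 153, 81
Sorted deviations: 0, 81, 83, 115, 128, 140, 153, 198, 209, 241, 1190 → MAD = 140

140 ms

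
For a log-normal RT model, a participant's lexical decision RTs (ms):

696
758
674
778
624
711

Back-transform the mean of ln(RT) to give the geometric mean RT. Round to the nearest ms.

705 ms

ln(RT): 6.5453, 6.6307, 6.5132, 6.6567, 6.4362, 6.5667
Mean ln(RT) = 39.3488/6 = 6.55814
Geometric mean = exp(6.55814) = 704.96 ms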